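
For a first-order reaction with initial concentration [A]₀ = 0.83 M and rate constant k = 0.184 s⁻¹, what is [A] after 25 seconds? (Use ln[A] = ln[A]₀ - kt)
0.0083 M

ln[A] = ln[A]₀ - k·t = ln(0.83) - (0.184)·(25) = -0.1863 - 4.6000 = -4.7863
[A] = e^(-4.7863) = 0.0083 M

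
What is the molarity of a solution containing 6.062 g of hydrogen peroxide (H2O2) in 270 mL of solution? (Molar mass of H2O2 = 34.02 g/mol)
Moles of H2O2 = 6.062 g ÷ 34.02 g/mol = 0.178189 mol
Volume = 270 mL = 0.27 L
Molarity = 0.178189 mol ÷ 0.27 L = 0.66 M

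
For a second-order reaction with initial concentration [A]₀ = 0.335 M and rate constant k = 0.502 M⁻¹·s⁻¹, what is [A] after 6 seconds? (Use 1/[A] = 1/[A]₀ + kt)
0.1667 M

1/[A] = 1/[A]₀ + k·t = 1/0.335 + (0.502)·(6) = 2.9851 + 3.0120 = 5.9971
[A] = 1/5.9971 = 0.1667 M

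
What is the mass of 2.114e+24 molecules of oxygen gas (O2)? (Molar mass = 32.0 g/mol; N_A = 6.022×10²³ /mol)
Moles = 2.114e+24 ÷ 6.022×10²³ = 3.51046 mol
Mass = 3.51046 mol × 32.0 g/mol = 112.3 g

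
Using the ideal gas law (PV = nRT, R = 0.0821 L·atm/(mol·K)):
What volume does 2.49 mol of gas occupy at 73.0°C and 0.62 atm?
T = 73.0°C + 273.15 = 346.15 K
V = nRT/P = (2.49 × 0.0821 × 346.15) / 0.62
V = 114.13 L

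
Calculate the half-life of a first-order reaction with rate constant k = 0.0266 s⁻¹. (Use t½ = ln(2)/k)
26.06 s

t½ = ln(2)/k = 0.6931/0.0266 = 26.06 s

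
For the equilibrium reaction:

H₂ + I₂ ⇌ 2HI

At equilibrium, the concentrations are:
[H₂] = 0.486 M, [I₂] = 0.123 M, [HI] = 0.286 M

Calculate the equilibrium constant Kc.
K_c = 1.3683

Kc = ([HI]^2) / ([H₂] × [I₂])
   = ((0.286)^2) / ((0.486)·(0.123))
   = 0.081796 / 0.059778 = 1.3683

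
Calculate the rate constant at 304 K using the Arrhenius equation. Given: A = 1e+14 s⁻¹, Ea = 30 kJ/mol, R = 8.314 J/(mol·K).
7.00e+08 s⁻¹

k = A·exp(-Ea/(R·T)) = 1e+14·exp(-30000/(8.314·304)) = 1e+14·exp(-11.8696) = 1e+14·6.9997e-06 = 7.00e+08 s⁻¹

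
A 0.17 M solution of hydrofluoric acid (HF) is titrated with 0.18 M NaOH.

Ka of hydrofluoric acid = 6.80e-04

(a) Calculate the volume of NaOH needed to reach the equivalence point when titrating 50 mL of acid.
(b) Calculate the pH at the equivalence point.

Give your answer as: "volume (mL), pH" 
V = 47.2 mL, pH = 8.05

(a) At equivalence: moles acid = moles base.
moles acid = 0.17 × 0.05 = 0.0085 mol; V_NaOH = 0.0085/0.18 = 0.04722 L = 47.2 mL.
(b) At equivalence, all acid → conjugate base A⁻ at [A⁻] = 0.0085/0.09722 = 0.08743 M.
Kb = Kw/Ka = 1.0e-14/6.80e-04 = 1.471e-11; [OH⁻] = √(Kb·[A⁻]) = 1.134e-06; pOH = 5.95; pH = 14 − pOH = 8.05.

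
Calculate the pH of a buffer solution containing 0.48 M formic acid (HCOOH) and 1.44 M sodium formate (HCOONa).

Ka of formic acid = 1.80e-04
pH = 4.22

pKa = -log(1.80e-04) = 3.74. pH = pKa + log([A⁻]/[HA]) = 3.74 + log(1.44/0.48)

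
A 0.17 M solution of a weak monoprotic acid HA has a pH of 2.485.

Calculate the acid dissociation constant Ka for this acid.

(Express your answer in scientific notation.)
K_a = 6.43e-05

[H⁺] = 10^(−pH) = 10^(−2.485) = 3.273e-03 M. For HA ⇌ H⁺ + A⁻, Ka = x²/(C − x) = (3.273e-03)²/(0.17 − 3.273e-03) = 6.43e-05.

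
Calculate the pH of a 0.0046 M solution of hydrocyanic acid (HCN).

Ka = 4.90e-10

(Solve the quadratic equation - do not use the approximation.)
pH = 5.82

x² + Ka×x - Ka×C = 0. Using quadratic formula: [H⁺] = 1.5011e-06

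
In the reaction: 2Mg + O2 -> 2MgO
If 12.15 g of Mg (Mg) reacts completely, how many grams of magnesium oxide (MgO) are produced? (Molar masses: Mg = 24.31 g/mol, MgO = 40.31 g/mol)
Moles of Mg = 12.15 g ÷ 24.31 g/mol = 0.499794 mol
Mole ratio: 2 mol MgO / 2 mol Mg
Moles of MgO = 0.499794 × (2/2) = 0.499794 mol
Mass of MgO = 0.499794 mol × 40.31 g/mol = 20.15 g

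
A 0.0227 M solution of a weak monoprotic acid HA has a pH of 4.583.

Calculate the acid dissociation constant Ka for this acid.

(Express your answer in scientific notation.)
K_a = 3.01e-08

[H⁺] = 10^(−pH) = 10^(−4.583) = 2.612e-05 M. For HA ⇌ H⁺ + A⁻, Ka = x²/(C − x) = (2.612e-05)²/(0.0227 − 2.612e-05) = 3.01e-08.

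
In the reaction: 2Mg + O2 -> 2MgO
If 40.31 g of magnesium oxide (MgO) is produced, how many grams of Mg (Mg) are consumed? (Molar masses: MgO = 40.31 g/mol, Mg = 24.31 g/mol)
Moles of MgO = 40.31 g ÷ 40.31 g/mol = 1 mol
Mole ratio: 2 mol Mg / 2 mol MgO
Moles of Mg = 1 × (2/2) = 1 mol
Mass of Mg = 1 mol × 24.31 g/mol = 24.31 g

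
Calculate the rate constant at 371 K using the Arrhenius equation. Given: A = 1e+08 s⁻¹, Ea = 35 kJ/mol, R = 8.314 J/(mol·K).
1.18e+03 s⁻¹

k = A·exp(-Ea/(R·T)) = 1e+08·exp(-35000/(8.314·371)) = 1e+08·exp(-11.3471) = 1e+08·1.1804e-05 = 1.18e+03 s⁻¹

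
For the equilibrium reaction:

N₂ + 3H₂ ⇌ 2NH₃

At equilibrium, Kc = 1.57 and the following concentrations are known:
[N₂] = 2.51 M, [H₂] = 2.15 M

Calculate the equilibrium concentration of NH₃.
[NH₃] = 6.2581 M

Kc = ([NH₃]^2) / ([N₂] × [H₂]^3) = 1.57
[NH₃]^2 = Kc · (reactant terms)/(other product terms) = 1.57 · 24.945 / 1 = 39.164
[NH₃] = (39.164)^(1/2) = 6.2581 M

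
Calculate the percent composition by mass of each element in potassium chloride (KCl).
K: 52.45%, Cl: 47.55%

Molar mass of KCl = 74.55 g/mol
% K = (1 × 39.1) / 74.55 × 100% = 39.1 / 74.55 × 100% = 52.45%
% Cl = (1 × 35.45) / 74.55 × 100% = 35.45 / 74.55 × 100% = 47.55%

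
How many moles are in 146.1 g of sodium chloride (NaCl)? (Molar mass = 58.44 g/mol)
Moles = 146.1 g ÷ 58.44 g/mol = 2.5 mol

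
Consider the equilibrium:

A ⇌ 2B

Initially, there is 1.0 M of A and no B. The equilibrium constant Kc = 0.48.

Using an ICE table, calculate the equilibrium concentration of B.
[B] = 0.583 M

ICE: [A] = 1.0 − x, [B] = 2x.
Kc = (2x)²/(1.0 − x) = 0.48 ⇒ 4x² + 0.48x − 0.48 = 0.
x = (−0.48 + √(0.48² + 4·4·0.48))/(2·4) = (−0.48 + √7.9104)/8 = 0.29157.
[B] = 2x = 0.583 M.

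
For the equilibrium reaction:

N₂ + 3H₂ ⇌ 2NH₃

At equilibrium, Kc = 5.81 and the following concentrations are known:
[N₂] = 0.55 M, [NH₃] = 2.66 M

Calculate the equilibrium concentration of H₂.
[H₂] = 1.3034 M

Kc = ([NH₃]^2) / ([N₂] × [H₂]^3) = 5.81
[H₂]^3 = (product terms)/(Kc · other reactant terms) = 7.0756 / (5.81 · 0.55) = 2.2142
[H₂] = (2.2142)^(1/3) = 1.3034 M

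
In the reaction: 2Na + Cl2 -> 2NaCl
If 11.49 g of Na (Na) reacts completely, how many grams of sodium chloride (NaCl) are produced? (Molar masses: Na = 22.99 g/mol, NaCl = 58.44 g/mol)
Moles of Na = 11.49 g ÷ 22.99 g/mol = 0.499783 mol
Mole ratio: 2 mol NaCl / 2 mol Na
Moles of NaCl = 0.499783 × (2/2) = 0.499783 mol
Mass of NaCl = 0.499783 mol × 58.44 g/mol = 29.21 g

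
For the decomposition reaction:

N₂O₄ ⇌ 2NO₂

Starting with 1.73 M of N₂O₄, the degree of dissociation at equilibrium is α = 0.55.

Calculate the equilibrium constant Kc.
K_c = 4.6518

x = α·[A]₀ = 0.55 × 1.73 = 0.9515 M dissociated.
At eq: [N₂O₄] = 1.73 − 0.9515 = 0.7785 M; [NO₂] = 2x = 1.903 M.
Kc = [NO₂]²/[N₂O₄] = (1.903)²/0.7785 = 4.652.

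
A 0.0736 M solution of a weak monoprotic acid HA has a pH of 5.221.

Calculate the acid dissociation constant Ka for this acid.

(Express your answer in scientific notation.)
K_a = 4.91e-10

[H⁺] = 10^(−pH) = 10^(−5.221) = 6.012e-06 M. For HA ⇌ H⁺ + A⁻, Ka = x²/(C − x) = (6.012e-06)²/(0.0736 − 6.012e-06) = 4.91e-10.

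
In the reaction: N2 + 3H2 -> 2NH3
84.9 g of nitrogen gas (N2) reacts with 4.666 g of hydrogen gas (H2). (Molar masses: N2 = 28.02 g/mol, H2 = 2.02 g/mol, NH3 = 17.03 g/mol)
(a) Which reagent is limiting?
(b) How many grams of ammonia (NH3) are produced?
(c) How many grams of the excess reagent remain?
(a) H2, (b) 26.23 g, (c) 63.33 g

Moles of N2 = 84.9 g ÷ 28.02 g/mol = 3.02998 mol
Moles of H2 = 4.666 g ÷ 2.02 g/mol = 2.3099 mol
Moles ÷ coefficient: N2: 3.02998/1 = 3.03, H2: 2.3099/3 = 0.77
(a) H2 has the smaller value, so H2 is the limiting reagent.
(b) Moles of NH3 = 2.3099 mol H2 × (2/3) = 1.53993 mol; mass = 1.53993 mol × 17.03 g/mol = 26.23 g
(c) N2 consumed = 2.3099 × (1/3) = 0.769967 mol; remaining = 3.02998 − 0.769967 = 2.26001 mol; mass = 2.26001 mol × 28.02 g/mol = 63.33 g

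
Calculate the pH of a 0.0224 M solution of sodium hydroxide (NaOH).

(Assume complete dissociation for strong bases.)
pH = 12.35

[OH⁻] = 0.0224 M for strong base. pOH = -log[OH⁻] = 1.65, pH = 14 - pOH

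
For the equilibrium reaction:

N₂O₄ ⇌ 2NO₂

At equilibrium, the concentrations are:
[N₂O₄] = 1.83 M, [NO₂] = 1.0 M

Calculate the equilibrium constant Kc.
K_c = 0.5464

Kc = ([NO₂]^2) / ([N₂O₄])
   = ((1.0)^2) / ((1.83))
   = 1 / 1.83 = 0.5464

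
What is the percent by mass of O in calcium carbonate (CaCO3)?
Mass of O in formula = 16.0 × 3 = 48 g/mol
Molar mass = 100.09 g/mol
% O = (48/100.09) × 100% = 47.96%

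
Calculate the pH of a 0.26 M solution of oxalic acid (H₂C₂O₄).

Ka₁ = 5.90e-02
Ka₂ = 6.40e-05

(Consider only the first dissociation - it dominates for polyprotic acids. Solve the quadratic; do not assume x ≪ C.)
pH = 1.01

x² + Ka₁·x − Ka₁·C = 0 with Ka₁ = 5.90e-02, C = 0.26.
x = (−Ka₁ + √(Ka₁² + 4·Ka₁·C))/2 = 9.7819e-02 M, so pH = 1.01.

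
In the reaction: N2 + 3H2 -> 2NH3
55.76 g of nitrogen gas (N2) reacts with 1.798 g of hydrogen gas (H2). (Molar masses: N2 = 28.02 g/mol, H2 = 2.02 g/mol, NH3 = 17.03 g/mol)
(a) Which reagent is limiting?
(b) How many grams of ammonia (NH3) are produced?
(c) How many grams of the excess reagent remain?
(a) H2, (b) 10.11 g, (c) 47.45 g

Moles of N2 = 55.76 g ÷ 28.02 g/mol = 1.99001 mol
Moles of H2 = 1.798 g ÷ 2.02 g/mol = 0.890099 mol
Moles ÷ coefficient: N2: 1.99001/1 = 1.99, H2: 0.890099/3 = 0.2967
(a) H2 has the smaller value, so H2 is the limiting reagent.
(b) Moles of NH3 = 0.890099 mol H2 × (2/3) = 0.593399 mol; mass = 0.593399 mol × 17.03 g/mol = 10.11 g
(c) N2 consumed = 0.890099 × (1/3) = 0.2967 mol; remaining = 1.99001 − 0.2967 = 1.69331 mol; mass = 1.69331 mol × 28.02 g/mol = 47.45 g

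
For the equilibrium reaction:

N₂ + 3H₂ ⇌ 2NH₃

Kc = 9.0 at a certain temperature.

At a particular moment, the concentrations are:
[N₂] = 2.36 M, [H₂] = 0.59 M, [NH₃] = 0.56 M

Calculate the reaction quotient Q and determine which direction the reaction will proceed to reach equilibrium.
Q = 0.647, Q < K, reaction proceeds forward (toward products)

Q = ([NH₃]^2) / ([N₂] × [H₂]^3)
  = ((0.56)^2) / ((2.36)·(0.59)^3) = 0.3136/0.48469 = 0.647
Since Q = 0.647 < Kc = 9.0, the reaction proceeds forward (toward products) to reach equilibrium.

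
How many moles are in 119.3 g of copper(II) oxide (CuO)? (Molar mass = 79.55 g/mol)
Moles = 119.3 g ÷ 79.55 g/mol = 1.5 mol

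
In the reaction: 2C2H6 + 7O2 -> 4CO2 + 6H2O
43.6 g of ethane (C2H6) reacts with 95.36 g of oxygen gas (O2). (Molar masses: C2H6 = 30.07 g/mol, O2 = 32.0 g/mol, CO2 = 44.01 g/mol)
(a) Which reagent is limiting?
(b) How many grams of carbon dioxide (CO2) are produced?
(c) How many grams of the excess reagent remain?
(a) O2, (b) 74.94 g, (c) 18 g

Moles of C2H6 = 43.6 g ÷ 30.07 g/mol = 1.44995 mol
Moles of O2 = 95.36 g ÷ 32.0 g/mol = 2.98 mol
Moles ÷ coefficient: C2H6: 1.44995/2 = 0.725, O2: 2.98/7 = 0.4257
(a) O2 has the smaller value, so O2 is the limiting reagent.
(b) Moles of CO2 = 2.98 mol O2 × (4/7) = 1.70286 mol; mass = 1.70286 mol × 44.01 g/mol = 74.94 g
(c) C2H6 consumed = 2.98 × (2/7) = 0.851429 mol; remaining = 1.44995 − 0.851429 = 0.598522 mol; mass = 0.598522 mol × 30.07 g/mol = 18 g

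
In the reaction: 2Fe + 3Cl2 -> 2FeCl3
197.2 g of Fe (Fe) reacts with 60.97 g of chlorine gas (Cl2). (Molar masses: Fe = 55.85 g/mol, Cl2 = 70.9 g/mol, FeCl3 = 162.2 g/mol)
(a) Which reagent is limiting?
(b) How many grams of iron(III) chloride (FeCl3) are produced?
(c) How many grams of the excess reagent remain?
(a) Cl2, (b) 92.99 g, (c) 165.2 g

Moles of Fe = 197.2 g ÷ 55.85 g/mol = 3.53089 mol
Moles of Cl2 = 60.97 g ÷ 70.9 g/mol = 0.859944 mol
Moles ÷ coefficient: Fe: 3.53089/2 = 1.765, Cl2: 0.859944/3 = 0.2866
(a) Cl2 has the smaller value, so Cl2 is the limiting reagent.
(b) Moles of FeCl3 = 0.859944 mol Cl2 × (2/3) = 0.573296 mol; mass = 0.573296 mol × 162.2 g/mol = 92.99 g
(c) Fe consumed = 0.859944 × (2/3) = 0.573296 mol; remaining = 3.53089 − 0.573296 = 2.95759 mol; mass = 2.95759 mol × 55.85 g/mol = 165.2 g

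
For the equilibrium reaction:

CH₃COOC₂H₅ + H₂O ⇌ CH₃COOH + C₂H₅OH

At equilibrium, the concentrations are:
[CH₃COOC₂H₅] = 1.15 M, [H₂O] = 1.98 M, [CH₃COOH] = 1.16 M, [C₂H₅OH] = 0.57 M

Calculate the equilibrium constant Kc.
K_c = 0.2904

Kc = ([CH₃COOH] × [C₂H₅OH]) / ([CH₃COOC₂H₅] × [H₂O])
   = ((1.16)·(0.57)) / ((1.15)·(1.98))
   = 0.6612 / 2.277 = 0.2904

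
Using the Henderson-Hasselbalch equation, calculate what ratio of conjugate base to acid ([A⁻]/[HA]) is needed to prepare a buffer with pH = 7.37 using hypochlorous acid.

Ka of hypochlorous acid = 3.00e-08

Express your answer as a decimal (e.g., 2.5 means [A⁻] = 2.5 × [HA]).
[A⁻]/[HA] = 0.703

pKa = −log(3.00e-08) = 7.5229. pH = pKa + log([A⁻]/[HA]). 7.37 = 7.5229 + log(ratio). log(ratio) = 7.37 − 7.5229 = -0.1529. ratio = 10^(-0.1529) = 0.703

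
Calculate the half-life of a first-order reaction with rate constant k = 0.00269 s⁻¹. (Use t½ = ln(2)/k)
257.68 s

t½ = ln(2)/k = 0.6931/0.00269 = 257.68 s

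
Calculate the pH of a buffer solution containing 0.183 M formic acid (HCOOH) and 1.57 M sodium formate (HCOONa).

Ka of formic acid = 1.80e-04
pH = 4.68

pKa = -log(1.80e-04) = 3.74. pH = pKa + log([A⁻]/[HA]) = 3.74 + log(1.57/0.183)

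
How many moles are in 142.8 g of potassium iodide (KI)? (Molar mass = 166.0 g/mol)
Moles = 142.8 g ÷ 166.0 g/mol = 0.8602 mol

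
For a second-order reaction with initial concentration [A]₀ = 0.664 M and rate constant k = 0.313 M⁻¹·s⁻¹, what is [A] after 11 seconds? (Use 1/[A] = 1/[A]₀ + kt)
0.2021 M

1/[A] = 1/[A]₀ + k·t = 1/0.664 + (0.313)·(11) = 1.5060 + 3.4430 = 4.9490
[A] = 1/4.9490 = 0.2021 M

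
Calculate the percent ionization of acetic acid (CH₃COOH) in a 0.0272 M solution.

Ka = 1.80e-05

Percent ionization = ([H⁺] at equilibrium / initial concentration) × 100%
Percent ionization = 2.54%

Let x = [H⁺]. Ka = x²/(C - x) ⇒ x² + (1.80e-05)x - (1.80e-05)(0.0272) = 0. x = 6.9077e-04. Percent = (6.9077e-04/0.0272) × 100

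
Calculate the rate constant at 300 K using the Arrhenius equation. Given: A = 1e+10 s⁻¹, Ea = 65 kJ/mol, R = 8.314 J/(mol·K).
4.81e-02 s⁻¹

k = A·exp(-Ea/(R·T)) = 1e+10·exp(-65000/(8.314·300)) = 1e+10·exp(-26.0605) = 1e+10·4.8093e-12 = 4.81e-02 s⁻¹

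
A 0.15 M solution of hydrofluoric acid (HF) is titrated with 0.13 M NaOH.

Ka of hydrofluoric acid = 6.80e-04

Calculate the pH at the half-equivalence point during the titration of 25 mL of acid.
pH = pKa = 3.17

At the half-equivalence point, [HA] = [A⁻], so by Henderson–Hasselbalch pH = pKa + log(1) = pKa.
pKa = −log(6.80e-04) = 3.17.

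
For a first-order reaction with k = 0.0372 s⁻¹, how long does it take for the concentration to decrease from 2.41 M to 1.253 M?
17.58 s

From ln[A] = ln[A]₀ - k·t: t = ln([A]₀/[A])/k = ln(2.41/1.253)/0.0372 = ln(1.9234)/0.0372 = 0.6541/0.0372 = 17.58 s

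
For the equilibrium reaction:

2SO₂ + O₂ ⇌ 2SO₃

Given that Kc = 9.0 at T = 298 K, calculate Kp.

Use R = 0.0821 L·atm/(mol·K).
K_p = 0.3679

Δn = (moles gaseous products) − (moles gaseous reactants) = -1
T = 298 K; RT = 0.0821 × 298 = 24.4658
Kp = Kc·(RT)^Δn = 9.0 × (24.4658)^-1 = 9.0 × 0.0408734 = 0.3679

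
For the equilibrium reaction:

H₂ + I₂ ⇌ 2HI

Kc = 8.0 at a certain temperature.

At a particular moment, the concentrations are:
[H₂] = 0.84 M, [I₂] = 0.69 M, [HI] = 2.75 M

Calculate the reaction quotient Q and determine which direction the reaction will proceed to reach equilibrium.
Q = 13.048, Q > K, reaction proceeds reverse (toward reactants)

Q = ([HI]^2) / ([H₂] × [I₂])
  = ((2.75)^2) / ((0.84)·(0.69)) = 7.5625/0.5796 = 13.05
Since Q = 13.05 > Kc = 8.0, the reaction proceeds reverse (toward reactants) to reach equilibrium.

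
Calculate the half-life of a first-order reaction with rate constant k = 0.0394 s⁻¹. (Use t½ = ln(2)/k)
17.59 s

t½ = ln(2)/k = 0.6931/0.0394 = 17.59 s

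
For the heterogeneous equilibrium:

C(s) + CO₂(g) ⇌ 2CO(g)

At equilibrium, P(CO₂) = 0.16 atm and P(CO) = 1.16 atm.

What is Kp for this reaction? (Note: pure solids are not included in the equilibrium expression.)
K_p = 8.410

Solid C is excluded.
Kp = P(CO)²/P(CO₂) = (1.16)²/0.16 = 1.346/0.16 = 8.410.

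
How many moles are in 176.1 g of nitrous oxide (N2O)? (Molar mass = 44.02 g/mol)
Moles = 176.1 g ÷ 44.02 g/mol = 4 mol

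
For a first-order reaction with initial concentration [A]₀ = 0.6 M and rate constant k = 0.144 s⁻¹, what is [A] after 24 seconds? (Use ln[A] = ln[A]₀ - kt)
0.0189 M

ln[A] = ln[A]₀ - k·t = ln(0.6) - (0.144)·(24) = -0.5108 - 3.4560 = -3.9668
[A] = e^(-3.9668) = 0.0189 M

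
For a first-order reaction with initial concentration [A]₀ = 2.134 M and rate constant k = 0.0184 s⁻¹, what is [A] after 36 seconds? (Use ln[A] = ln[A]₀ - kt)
1.1003 M

ln[A] = ln[A]₀ - k·t = ln(2.134) - (0.0184)·(36) = 0.7580 - 0.6624 = 0.0956
[A] = e^(0.0956) = 1.1003 M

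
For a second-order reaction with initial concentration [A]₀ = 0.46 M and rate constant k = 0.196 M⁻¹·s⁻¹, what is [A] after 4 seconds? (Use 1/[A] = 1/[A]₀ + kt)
0.3381 M

1/[A] = 1/[A]₀ + k·t = 1/0.46 + (0.196)·(4) = 2.1739 + 0.7840 = 2.9579
[A] = 1/2.9579 = 0.3381 M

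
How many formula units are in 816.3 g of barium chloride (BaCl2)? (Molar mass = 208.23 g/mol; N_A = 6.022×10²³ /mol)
Moles = 816.3 g ÷ 208.23 g/mol = 3.92018 mol
Formula units = 3.92018 mol × 6.022×10²³ /mol = 2.361e+24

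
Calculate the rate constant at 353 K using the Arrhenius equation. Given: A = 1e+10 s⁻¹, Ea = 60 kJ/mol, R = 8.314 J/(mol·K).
1.32e+01 s⁻¹

k = A·exp(-Ea/(R·T)) = 1e+10·exp(-60000/(8.314·353)) = 1e+10·exp(-20.4440) = 1e+10·1.3221e-09 = 1.32e+01 s⁻¹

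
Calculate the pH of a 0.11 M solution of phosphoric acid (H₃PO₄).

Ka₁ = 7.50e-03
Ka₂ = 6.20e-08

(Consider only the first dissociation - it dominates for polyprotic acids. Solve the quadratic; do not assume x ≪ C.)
pH = 1.60

x² + Ka₁·x − Ka₁·C = 0 with Ka₁ = 7.50e-03, C = 0.11.
x = (−Ka₁ + √(Ka₁² + 4·Ka₁·C))/2 = 2.5217e-02 M, so pH = 1.60.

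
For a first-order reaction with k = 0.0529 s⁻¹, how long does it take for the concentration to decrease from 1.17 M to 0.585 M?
13.10 s

From ln[A] = ln[A]₀ - k·t: t = ln([A]₀/[A])/k = ln(1.17/0.585)/0.0529 = ln(2.0000)/0.0529 = 0.6931/0.0529 = 13.10 s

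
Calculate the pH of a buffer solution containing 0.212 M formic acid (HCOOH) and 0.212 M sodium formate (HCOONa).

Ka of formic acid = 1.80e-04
pH = 3.74

pKa = -log(1.80e-04) = 3.74. pH = pKa + log([A⁻]/[HA]) = 3.74 + log(0.212/0.212)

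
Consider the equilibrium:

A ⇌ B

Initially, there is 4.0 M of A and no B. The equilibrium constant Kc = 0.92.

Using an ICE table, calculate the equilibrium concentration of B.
[B] = 1.917 M

ICE: [A] = 4.0 − x, [B] = x.
Kc = x/(4.0 − x) = 0.92 ⇒ x = 0.92·4.0/(1 + 0.92) = 3.68/1.92 = 1.917.
[B] = x = 1.917 M.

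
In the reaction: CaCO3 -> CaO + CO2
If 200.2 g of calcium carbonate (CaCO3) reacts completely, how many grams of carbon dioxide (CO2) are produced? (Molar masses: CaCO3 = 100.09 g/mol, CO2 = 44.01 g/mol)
Moles of CaCO3 = 200.2 g ÷ 100.09 g/mol = 2.0002 mol
Mole ratio: 1 mol CO2 / 1 mol CaCO3
Moles of CO2 = 2.0002 × (1/1) = 2.0002 mol
Mass of CO2 = 2.0002 mol × 44.01 g/mol = 88.03 g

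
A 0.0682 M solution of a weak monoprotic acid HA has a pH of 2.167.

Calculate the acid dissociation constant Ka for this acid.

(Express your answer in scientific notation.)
K_a = 7.55e-04

[H⁺] = 10^(−pH) = 10^(−2.167) = 6.808e-03 M. For HA ⇌ H⁺ + A⁻, Ka = x²/(C − x) = (6.808e-03)²/(0.0682 − 6.808e-03) = 7.55e-04.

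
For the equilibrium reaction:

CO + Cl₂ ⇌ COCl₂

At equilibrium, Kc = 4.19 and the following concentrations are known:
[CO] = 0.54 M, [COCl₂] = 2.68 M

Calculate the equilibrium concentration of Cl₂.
[Cl₂] = 1.1845 M

Kc = ([COCl₂]) / ([CO] × [Cl₂]) = 4.19
[Cl₂]^1 = (product terms)/(Kc · other reactant terms) = 2.68 / (4.19 · 0.54) = 1.1845
[Cl₂] = 1.1845 M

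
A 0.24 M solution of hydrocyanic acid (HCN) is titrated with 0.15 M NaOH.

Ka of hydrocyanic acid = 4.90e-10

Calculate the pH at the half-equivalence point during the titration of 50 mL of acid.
pH = pKa = 9.31

At the half-equivalence point, [HA] = [A⁻], so by Henderson–Hasselbalch pH = pKa + log(1) = pKa.
pKa = −log(4.90e-10) = 9.31.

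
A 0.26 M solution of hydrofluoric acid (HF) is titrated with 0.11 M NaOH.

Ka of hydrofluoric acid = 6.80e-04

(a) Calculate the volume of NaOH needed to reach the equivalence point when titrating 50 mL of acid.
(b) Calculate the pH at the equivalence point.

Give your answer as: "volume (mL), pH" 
V = 118.2 mL, pH = 8.03

(a) At equivalence: moles acid = moles base.
moles acid = 0.26 × 0.05 = 0.013 mol; V_NaOH = 0.013/0.11 = 0.1182 L = 118.2 mL.
(b) At equivalence, all acid → conjugate base A⁻ at [A⁻] = 0.013/0.1682 = 0.0773 M.
Kb = Kw/Ka = 1.0e-14/6.80e-04 = 1.471e-11; [OH⁻] = √(Kb·[A⁻]) = 1.066e-06; pOH = 5.97; pH = 14 − pOH = 8.03.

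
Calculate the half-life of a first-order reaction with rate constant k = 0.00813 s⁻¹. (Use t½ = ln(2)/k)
85.26 s

t½ = ln(2)/k = 0.6931/0.00813 = 85.26 s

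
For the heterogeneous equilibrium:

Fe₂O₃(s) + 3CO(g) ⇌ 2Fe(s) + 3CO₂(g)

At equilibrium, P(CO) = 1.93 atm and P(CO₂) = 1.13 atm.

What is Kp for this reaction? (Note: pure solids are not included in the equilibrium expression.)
K_p = 0.201

Solids (Fe₂O₃, Fe) are excluded.
Kp = P(CO₂)³/P(CO)³ = (1.13)³/(1.93)³ = 1.443/7.189 = 0.201.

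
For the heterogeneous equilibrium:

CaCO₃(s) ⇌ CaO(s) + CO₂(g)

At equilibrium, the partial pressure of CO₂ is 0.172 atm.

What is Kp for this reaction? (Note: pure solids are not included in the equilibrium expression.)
K_p = 0.172

Solids (CaCO₃, CaO) have activity 1 and are excluded.
Kp = P(CO₂) = 0.172.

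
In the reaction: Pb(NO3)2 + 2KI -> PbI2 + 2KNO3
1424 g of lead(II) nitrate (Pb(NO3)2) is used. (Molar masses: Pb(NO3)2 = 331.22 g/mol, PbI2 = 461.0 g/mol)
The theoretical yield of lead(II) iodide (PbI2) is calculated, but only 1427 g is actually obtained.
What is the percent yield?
Moles of Pb(NO3)2 = 1424 g ÷ 331.22 g/mol = 4.29926 mol
Mole ratio: 1 mol PbI2 / 1 mol Pb(NO3)2
Moles of PbI2 = 4.29926 × (1/1) = 4.29926 mol
Theoretical yield = 4.29926 mol × 461.0 g/mol = 1982 g
Actual yield = 1427 g
Percent yield = (1427 / 1982) × 100% = 72.0%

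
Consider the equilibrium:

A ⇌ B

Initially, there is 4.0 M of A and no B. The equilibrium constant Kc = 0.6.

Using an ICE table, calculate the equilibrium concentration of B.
[B] = 1.500 M

ICE: [A] = 4.0 − x, [B] = x.
Kc = x/(4.0 − x) = 0.6 ⇒ x = 0.6·4.0/(1 + 0.6) = 2.4/1.6 = 1.5.
[B] = x = 1.500 M.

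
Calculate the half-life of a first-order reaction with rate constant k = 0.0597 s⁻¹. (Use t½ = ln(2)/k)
11.61 s

t½ = ln(2)/k = 0.6931/0.0597 = 11.61 s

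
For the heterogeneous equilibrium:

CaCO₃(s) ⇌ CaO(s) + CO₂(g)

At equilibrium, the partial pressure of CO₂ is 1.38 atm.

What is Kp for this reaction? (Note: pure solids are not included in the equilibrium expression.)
K_p = 1.38

Solids (CaCO₃, CaO) have activity 1 and are excluded.
Kp = P(CO₂) = 1.38.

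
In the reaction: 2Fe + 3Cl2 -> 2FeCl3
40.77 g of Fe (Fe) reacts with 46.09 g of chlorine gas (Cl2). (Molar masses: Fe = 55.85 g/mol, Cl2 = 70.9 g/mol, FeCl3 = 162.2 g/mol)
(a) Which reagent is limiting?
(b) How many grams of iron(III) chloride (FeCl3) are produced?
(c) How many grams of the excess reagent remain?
(a) Cl2, (b) 70.29 g, (c) 16.57 g

Moles of Fe = 40.77 g ÷ 55.85 g/mol = 0.729991 mol
Moles of Cl2 = 46.09 g ÷ 70.9 g/mol = 0.650071 mol
Moles ÷ coefficient: Fe: 0.729991/2 = 0.365, Cl2: 0.650071/3 = 0.2167
(a) Cl2 has the smaller value, so Cl2 is the limiting reagent.
(b) Moles of FeCl3 = 0.650071 mol Cl2 × (2/3) = 0.43338 mol; mass = 0.43338 mol × 162.2 g/mol = 70.29 g
(c) Fe consumed = 0.650071 × (2/3) = 0.43338 mol; remaining = 0.729991 − 0.43338 = 0.296611 mol; mass = 0.296611 mol × 55.85 g/mol = 16.57 g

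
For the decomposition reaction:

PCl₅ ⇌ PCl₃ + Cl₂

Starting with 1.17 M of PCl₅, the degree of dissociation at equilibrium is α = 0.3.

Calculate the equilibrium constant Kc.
K_c = 0.1504

x = α·[A]₀ = 0.3 × 1.17 = 0.351 M dissociated.
At eq: [PCl₅] = 1.17 − 0.351 = 0.819 M; [PCl₃] = [Cl₂] = x = 0.351 M.
Kc = [PCl₃][Cl₂]/[PCl₅] = (0.351)²/0.819 = 0.1504.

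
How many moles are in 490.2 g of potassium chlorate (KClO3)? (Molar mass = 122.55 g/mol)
Moles = 490.2 g ÷ 122.55 g/mol = 4 mol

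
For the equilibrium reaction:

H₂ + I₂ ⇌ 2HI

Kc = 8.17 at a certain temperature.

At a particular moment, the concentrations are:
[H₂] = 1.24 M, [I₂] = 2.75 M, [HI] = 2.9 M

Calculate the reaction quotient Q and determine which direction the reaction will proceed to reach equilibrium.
Q = 2.466, Q < K, reaction proceeds forward (toward products)

Q = ([HI]^2) / ([H₂] × [I₂])
  = ((2.9)^2) / ((1.24)·(2.75)) = 8.41/3.41 = 2.466
Since Q = 2.466 < Kc = 8.17, the reaction proceeds forward (toward products) to reach equilibrium.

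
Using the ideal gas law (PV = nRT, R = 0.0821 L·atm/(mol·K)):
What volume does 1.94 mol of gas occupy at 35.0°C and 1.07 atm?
T = 35.0°C + 273.15 = 308.15 K
V = nRT/P = (1.94 × 0.0821 × 308.15) / 1.07
V = 45.87 L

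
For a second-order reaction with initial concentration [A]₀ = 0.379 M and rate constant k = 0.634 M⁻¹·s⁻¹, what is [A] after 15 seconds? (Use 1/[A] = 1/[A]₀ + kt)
0.0823 M

1/[A] = 1/[A]₀ + k·t = 1/0.379 + (0.634)·(15) = 2.6385 + 9.5100 = 12.1485
[A] = 1/12.1485 = 0.0823 M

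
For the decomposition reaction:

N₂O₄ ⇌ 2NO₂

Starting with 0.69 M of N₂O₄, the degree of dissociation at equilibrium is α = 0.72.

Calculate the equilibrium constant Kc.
K_c = 5.1099

x = α·[A]₀ = 0.72 × 0.69 = 0.4968 M dissociated.
At eq: [N₂O₄] = 0.69 − 0.4968 = 0.1932 M; [NO₂] = 2x = 0.9936 M.
Kc = [NO₂]²/[N₂O₄] = (0.9936)²/0.1932 = 5.11.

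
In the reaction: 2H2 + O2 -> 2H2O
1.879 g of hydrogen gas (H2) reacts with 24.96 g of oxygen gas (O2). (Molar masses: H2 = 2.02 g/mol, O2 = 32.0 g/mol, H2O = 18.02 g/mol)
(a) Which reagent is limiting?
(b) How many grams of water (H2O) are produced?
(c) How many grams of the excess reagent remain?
(a) H2, (b) 16.76 g, (c) 10.08 g

Moles of H2 = 1.879 g ÷ 2.02 g/mol = 0.930198 mol
Moles of O2 = 24.96 g ÷ 32.0 g/mol = 0.78 mol
Moles ÷ coefficient: H2: 0.930198/2 = 0.4651, O2: 0.78/1 = 0.78
(a) H2 has the smaller value, so H2 is the limiting reagent.
(b) Moles of H2O = 0.930198 mol H2 × (2/2) = 0.930198 mol; mass = 0.930198 mol × 18.02 g/mol = 16.76 g
(c) O2 consumed = 0.930198 × (1/2) = 0.465099 mol; remaining = 0.78 − 0.465099 = 0.314901 mol; mass = 0.314901 mol × 32.0 g/mol = 10.08 g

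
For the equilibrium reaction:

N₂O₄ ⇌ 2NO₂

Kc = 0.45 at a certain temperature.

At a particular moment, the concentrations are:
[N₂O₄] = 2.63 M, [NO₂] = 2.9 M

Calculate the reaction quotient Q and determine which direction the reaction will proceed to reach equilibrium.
Q = 3.198, Q > K, reaction proceeds reverse (toward reactants)

Q = ([NO₂]^2) / ([N₂O₄])
  = ((2.9)^2) / ((2.63)) = 8.41/2.63 = 3.198
Since Q = 3.198 > Kc = 0.45, the reaction proceeds reverse (toward reactants) to reach equilibrium.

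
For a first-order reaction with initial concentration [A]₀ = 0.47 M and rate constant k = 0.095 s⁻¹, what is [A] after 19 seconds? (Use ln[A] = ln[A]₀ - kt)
0.0773 M

ln[A] = ln[A]₀ - k·t = ln(0.47) - (0.095)·(19) = -0.7550 - 1.8050 = -2.5600
[A] = e^(-2.5600) = 0.0773 M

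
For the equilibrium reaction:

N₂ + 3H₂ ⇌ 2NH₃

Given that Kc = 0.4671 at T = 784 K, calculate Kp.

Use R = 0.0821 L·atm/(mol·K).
K_p = 1.13e-04

Δn = (moles gaseous products) − (moles gaseous reactants) = -2
T = 784 K; RT = 0.0821 × 784 = 64.3664
Kp = Kc·(RT)^Δn = 0.4671 × (64.3664)^-2 = 0.4671 × 0.000241369 = 1.13e-04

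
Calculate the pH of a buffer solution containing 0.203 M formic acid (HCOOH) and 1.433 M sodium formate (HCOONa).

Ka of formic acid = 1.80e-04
pH = 4.59

pKa = -log(1.80e-04) = 3.74. pH = pKa + log([A⁻]/[HA]) = 3.74 + log(1.433/0.203)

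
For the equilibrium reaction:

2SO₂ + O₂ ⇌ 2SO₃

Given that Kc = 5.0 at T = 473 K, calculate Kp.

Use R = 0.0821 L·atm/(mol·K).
K_p = 0.1288

Δn = (moles gaseous products) − (moles gaseous reactants) = -1
T = 473 K; RT = 0.0821 × 473 = 38.8333
Kp = Kc·(RT)^Δn = 5.0 × (38.8333)^-1 = 5.0 × 0.0257511 = 0.1288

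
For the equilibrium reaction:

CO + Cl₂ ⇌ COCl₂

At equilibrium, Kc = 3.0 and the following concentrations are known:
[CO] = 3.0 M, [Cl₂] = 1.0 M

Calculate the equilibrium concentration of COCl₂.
[COCl₂] = 9.0000 M

Kc = ([COCl₂]) / ([CO] × [Cl₂]) = 3.0
[COCl₂]^1 = Kc · (reactant terms)/(other product terms) = 3.0 · 3 / 1 = 9
[COCl₂] = 9.0000 M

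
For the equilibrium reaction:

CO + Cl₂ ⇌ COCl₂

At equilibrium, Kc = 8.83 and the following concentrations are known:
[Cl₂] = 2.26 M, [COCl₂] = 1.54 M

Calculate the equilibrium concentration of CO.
[CO] = 0.0772 M

Kc = ([COCl₂]) / ([CO] × [Cl₂]) = 8.83
[CO]^1 = (product terms)/(Kc · other reactant terms) = 1.54 / (8.83 · 2.26) = 0.077171
[CO] = 0.0772 M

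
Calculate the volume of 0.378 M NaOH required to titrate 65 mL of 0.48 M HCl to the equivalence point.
V_{base} = 82.5 mL

At equivalence: moles acid = moles base.
moles HCl = 0.48 M × 0.065 L = 0.0312 mol
V_NaOH = 0.0312 mol ÷ 0.378 M = 0.08254 L = 82.5 mL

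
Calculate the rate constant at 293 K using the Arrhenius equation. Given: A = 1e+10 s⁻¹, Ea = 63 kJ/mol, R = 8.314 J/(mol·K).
5.86e-02 s⁻¹

k = A·exp(-Ea/(R·T)) = 1e+10·exp(-63000/(8.314·293)) = 1e+10·exp(-25.8620) = 1e+10·5.8648e-12 = 5.86e-02 s⁻¹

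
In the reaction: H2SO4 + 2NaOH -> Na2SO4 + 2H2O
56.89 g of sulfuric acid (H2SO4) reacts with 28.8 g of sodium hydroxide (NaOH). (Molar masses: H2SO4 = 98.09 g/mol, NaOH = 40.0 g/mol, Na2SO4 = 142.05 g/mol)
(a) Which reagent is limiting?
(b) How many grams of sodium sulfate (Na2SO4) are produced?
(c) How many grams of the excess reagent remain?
(a) NaOH, (b) 51.14 g, (c) 21.58 g

Moles of H2SO4 = 56.89 g ÷ 98.09 g/mol = 0.579978 mol
Moles of NaOH = 28.8 g ÷ 40.0 g/mol = 0.72 mol
Moles ÷ coefficient: H2SO4: 0.579978/1 = 0.58, NaOH: 0.72/2 = 0.36
(a) NaOH has the smaller value, so NaOH is the limiting reagent.
(b) Moles of Na2SO4 = 0.72 mol NaOH × (1/2) = 0.36 mol; mass = 0.36 mol × 142.05 g/mol = 51.14 g
(c) H2SO4 consumed = 0.72 × (1/2) = 0.36 mol; remaining = 0.579978 − 0.36 = 0.219978 mol; mass = 0.219978 mol × 98.09 g/mol = 21.58 g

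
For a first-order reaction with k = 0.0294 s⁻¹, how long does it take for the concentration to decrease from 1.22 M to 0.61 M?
23.58 s

From ln[A] = ln[A]₀ - k·t: t = ln([A]₀/[A])/k = ln(1.22/0.61)/0.0294 = ln(2.0000)/0.0294 = 0.6931/0.0294 = 23.58 s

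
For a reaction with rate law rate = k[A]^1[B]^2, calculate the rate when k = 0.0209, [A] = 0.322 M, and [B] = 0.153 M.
0.0001575 M/s

rate = k·[A]^1·[B]^2 = 0.0209·(0.322)^1·(0.153)^2 = 0.0209·0.322·0.023409 = 0.0001575 M/s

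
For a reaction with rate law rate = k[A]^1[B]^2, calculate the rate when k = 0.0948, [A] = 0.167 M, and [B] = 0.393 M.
0.002445 M/s

rate = k·[A]^1·[B]^2 = 0.0948·(0.167)^1·(0.393)^2 = 0.0948·0.167·0.154449 = 0.002445 M/s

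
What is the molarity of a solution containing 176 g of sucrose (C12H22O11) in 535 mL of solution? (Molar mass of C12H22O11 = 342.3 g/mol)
Moles of C12H22O11 = 176 g ÷ 342.3 g/mol = 0.514169 mol
Volume = 535 mL = 0.535 L
Molarity = 0.514169 mol ÷ 0.535 L = 0.9611 M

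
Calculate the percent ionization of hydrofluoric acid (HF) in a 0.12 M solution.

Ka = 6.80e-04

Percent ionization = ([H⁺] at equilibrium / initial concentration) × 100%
Percent ionization = 7.25%

Let x = [H⁺]. Ka = x²/(C - x) ⇒ x² + (6.80e-04)x - (6.80e-04)(0.12) = 0. x = 8.6997e-03. Percent = (8.6997e-03/0.12) × 100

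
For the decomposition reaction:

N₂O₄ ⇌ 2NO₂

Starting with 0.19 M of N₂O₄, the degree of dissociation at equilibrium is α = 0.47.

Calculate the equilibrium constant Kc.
K_c = 0.3168

x = α·[A]₀ = 0.47 × 0.19 = 0.0893 M dissociated.
At eq: [N₂O₄] = 0.19 − 0.0893 = 0.1007 M; [NO₂] = 2x = 0.1786 M.
Kc = [NO₂]²/[N₂O₄] = (0.1786)²/0.1007 = 0.3168.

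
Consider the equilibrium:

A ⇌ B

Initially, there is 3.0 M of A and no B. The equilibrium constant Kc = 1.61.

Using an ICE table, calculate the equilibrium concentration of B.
[B] = 1.851 M

ICE: [A] = 3.0 − x, [B] = x.
Kc = x/(3.0 − x) = 1.61 ⇒ x = 1.61·3.0/(1 + 1.61) = 4.83/2.61 = 1.851.
[B] = x = 1.851 M.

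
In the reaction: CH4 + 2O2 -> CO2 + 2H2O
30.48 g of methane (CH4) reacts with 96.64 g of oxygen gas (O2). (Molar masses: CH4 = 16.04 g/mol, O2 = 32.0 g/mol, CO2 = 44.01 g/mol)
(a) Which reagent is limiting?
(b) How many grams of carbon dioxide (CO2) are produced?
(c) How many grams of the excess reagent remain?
(a) O2, (b) 66.46 g, (c) 6.26 g

Moles of CH4 = 30.48 g ÷ 16.04 g/mol = 1.90025 mol
Moles of O2 = 96.64 g ÷ 32.0 g/mol = 3.02 mol
Moles ÷ coefficient: CH4: 1.90025/1 = 1.9, O2: 3.02/2 = 1.51
(a) O2 has the smaller value, so O2 is the limiting reagent.
(b) Moles of CO2 = 3.02 mol O2 × (1/2) = 1.51 mol; mass = 1.51 mol × 44.01 g/mol = 66.46 g
(c) CH4 consumed = 3.02 × (1/2) = 1.51 mol; remaining = 1.90025 − 1.51 = 0.390249 mol; mass = 0.390249 mol × 16.04 g/mol = 6.26 g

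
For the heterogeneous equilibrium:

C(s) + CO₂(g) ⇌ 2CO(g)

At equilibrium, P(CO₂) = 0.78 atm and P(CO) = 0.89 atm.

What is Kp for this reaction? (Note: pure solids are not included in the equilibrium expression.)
K_p = 1.016

Solid C is excluded.
Kp = P(CO)²/P(CO₂) = (0.89)²/0.78 = 0.7921/0.78 = 1.016.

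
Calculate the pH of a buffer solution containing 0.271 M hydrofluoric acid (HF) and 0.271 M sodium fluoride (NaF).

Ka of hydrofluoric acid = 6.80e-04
pH = 3.17

pKa = -log(6.80e-04) = 3.17. pH = pKa + log([A⁻]/[HA]) = 3.17 + log(0.271/0.271)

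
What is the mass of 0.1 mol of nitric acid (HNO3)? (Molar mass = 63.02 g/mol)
Mass = 0.1 mol × 63.02 g/mol = 6.302 g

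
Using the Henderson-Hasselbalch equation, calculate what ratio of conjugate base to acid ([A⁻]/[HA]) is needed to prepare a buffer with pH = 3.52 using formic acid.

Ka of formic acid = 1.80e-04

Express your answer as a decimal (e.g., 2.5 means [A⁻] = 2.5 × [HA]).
[A⁻]/[HA] = 0.596

pKa = −log(1.80e-04) = 3.7447. pH = pKa + log([A⁻]/[HA]). 3.52 = 3.7447 + log(ratio). log(ratio) = 3.52 − 3.7447 = -0.2247. ratio = 10^(-0.2247) = 0.596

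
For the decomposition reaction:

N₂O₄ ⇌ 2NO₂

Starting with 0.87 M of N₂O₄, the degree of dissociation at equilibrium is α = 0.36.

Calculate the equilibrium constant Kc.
K_c = 0.7047

x = α·[A]₀ = 0.36 × 0.87 = 0.3132 M dissociated.
At eq: [N₂O₄] = 0.87 − 0.3132 = 0.5568 M; [NO₂] = 2x = 0.6264 M.
Kc = [NO₂]²/[N₂O₄] = (0.6264)²/0.5568 = 0.7047.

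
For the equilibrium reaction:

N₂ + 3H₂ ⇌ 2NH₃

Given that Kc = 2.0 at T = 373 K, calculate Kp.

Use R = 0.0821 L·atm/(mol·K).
K_p = 0.0021

Δn = (moles gaseous products) − (moles gaseous reactants) = -2
T = 373 K; RT = 0.0821 × 373 = 30.6233
Kp = Kc·(RT)^Δn = 2.0 × (30.6233)^-2 = 2.0 × 0.00106634 = 0.0021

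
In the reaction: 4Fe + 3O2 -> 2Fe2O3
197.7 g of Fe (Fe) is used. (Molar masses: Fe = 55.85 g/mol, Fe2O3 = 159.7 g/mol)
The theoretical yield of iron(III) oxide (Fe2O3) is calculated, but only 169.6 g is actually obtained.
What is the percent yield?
Moles of Fe = 197.7 g ÷ 55.85 g/mol = 3.53984 mol
Mole ratio: 2 mol Fe2O3 / 4 mol Fe
Moles of Fe2O3 = 3.53984 × (2/4) = 1.76992 mol
Theoretical yield = 1.76992 mol × 159.7 g/mol = 282.66 g
Actual yield = 169.6 g
Percent yield = (169.6 / 282.66) × 100% = 60.0%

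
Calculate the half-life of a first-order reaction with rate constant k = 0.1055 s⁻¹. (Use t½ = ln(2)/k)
6.57 s

t½ = ln(2)/k = 0.6931/0.1055 = 6.57 s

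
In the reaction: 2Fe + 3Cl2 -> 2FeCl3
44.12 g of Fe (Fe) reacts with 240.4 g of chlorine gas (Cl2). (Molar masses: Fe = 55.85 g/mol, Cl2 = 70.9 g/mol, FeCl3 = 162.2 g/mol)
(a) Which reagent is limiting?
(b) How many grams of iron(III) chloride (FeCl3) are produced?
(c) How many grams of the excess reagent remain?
(a) Fe, (b) 128.1 g, (c) 156.4 g

Moles of Fe = 44.12 g ÷ 55.85 g/mol = 0.789973 mol
Moles of Cl2 = 240.4 g ÷ 70.9 g/mol = 3.39069 mol
Moles ÷ coefficient: Fe: 0.789973/2 = 0.395, Cl2: 3.39069/3 = 1.13
(a) Fe has the smaller value, so Fe is the limiting reagent.
(b) Moles of FeCl3 = 0.789973 mol Fe × (2/2) = 0.789973 mol; mass = 0.789973 mol × 162.2 g/mol = 128.1 g
(c) Cl2 consumed = 0.789973 × (3/2) = 1.18496 mol; remaining = 3.39069 − 1.18496 = 2.20573 mol; mass = 2.20573 mol × 70.9 g/mol = 156.4 g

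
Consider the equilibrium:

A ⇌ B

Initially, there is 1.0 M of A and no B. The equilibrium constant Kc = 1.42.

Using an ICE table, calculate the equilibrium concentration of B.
[B] = 0.587 M

ICE: [A] = 1.0 − x, [B] = x.
Kc = x/(1.0 − x) = 1.42 ⇒ x = 1.42·1.0/(1 + 1.42) = 1.42/2.42 = 0.5868.
[B] = x = 0.587 M.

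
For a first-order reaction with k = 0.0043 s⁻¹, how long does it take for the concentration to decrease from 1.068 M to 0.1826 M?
410.75 s

From ln[A] = ln[A]₀ - k·t: t = ln([A]₀/[A])/k = ln(1.068/0.1826)/0.0043 = ln(5.8488)/0.0043 = 1.7662/0.0043 = 410.75 s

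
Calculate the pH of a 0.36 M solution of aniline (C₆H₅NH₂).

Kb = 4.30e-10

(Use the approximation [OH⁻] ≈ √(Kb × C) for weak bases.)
pH = 9.09

[OH⁻] = √(Kb × C) = √(4.30e-10 × 0.36) = 1.2442e-05. pOH = 4.91, pH = 14 - pOH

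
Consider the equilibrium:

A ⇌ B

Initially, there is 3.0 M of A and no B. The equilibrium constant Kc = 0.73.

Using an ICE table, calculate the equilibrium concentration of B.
[B] = 1.266 M

ICE: [A] = 3.0 − x, [B] = x.
Kc = x/(3.0 − x) = 0.73 ⇒ x = 0.73·3.0/(1 + 0.73) = 2.19/1.73 = 1.266.
[B] = x = 1.266 M.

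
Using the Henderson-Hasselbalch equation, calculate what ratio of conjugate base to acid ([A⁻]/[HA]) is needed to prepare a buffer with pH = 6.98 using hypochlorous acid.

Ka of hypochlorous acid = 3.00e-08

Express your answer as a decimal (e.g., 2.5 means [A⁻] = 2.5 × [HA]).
[A⁻]/[HA] = 0.286

pKa = −log(3.00e-08) = 7.5229. pH = pKa + log([A⁻]/[HA]). 6.98 = 7.5229 + log(ratio). log(ratio) = 6.98 − 7.5229 = -0.5429. ratio = 10^(-0.5429) = 0.286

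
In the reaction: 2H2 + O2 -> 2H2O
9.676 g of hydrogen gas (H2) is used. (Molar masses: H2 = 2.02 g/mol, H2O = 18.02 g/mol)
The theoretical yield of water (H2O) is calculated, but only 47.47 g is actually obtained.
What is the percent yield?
Moles of H2 = 9.676 g ÷ 2.02 g/mol = 4.7901 mol
Mole ratio: 2 mol H2O / 2 mol H2
Moles of H2O = 4.7901 × (2/2) = 4.7901 mol
Theoretical yield = 4.7901 mol × 18.02 g/mol = 86.318 g
Actual yield = 47.47 g
Percent yield = (47.47 / 86.318) × 100% = 55.0%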